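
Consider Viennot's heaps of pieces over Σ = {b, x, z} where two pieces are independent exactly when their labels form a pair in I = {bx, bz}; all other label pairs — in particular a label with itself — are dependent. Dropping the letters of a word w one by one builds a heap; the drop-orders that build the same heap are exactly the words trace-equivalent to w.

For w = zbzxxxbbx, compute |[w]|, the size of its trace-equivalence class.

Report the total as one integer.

84

drop 0:z onto floor
drop 1:b onto floor
drop 2:z onto {0:z}
drop 3:x onto {2:z}
drop 4:x onto {3:x}
drop 5:x onto {4:x}
drop 6:b onto {1:b}
drop 7:b onto {6:b}
drop 8:x onto {5:x}
ground layer = {0:z, 1:b}
drop-orders for the pieces not yet dropped (sum over which currently-grounded one goes next):
  1 to go: {7} 1  {8} 1
  2 to go: {5,8} 1  {6,7} 1  {7,8} 2
  3 to go: {1,6,7} 1  {4,5,8} 1  {5,7,8} 3  {6,7,8} 3
  4 to go: {1,6,7,8} 4  {3,4,5,8} 1  {4,5,7,8} 4  {5,6,7,8} 6
  5 to go: {1,5,6,7,8} 10  {2,3,4,5,8} 1  {3,4,5,7,8} 5  {4,5,6,7,8} 10
  6 to go: {0,2,3,4,5,8} 1  {1,4,5,6,7,8} 20  {2,3,4,5,7,8} 6  {3,4,5,6,7,8} 15
  7 to go: {0,2,3,4,5,7,8} 7  {1,3,4,5,6,7,8} 35  {2,3,4,5,6,7,8} 21
  if 0:z drops first: 56 orders
  if 1:b drops first: 28 orders
heap linearizations: 84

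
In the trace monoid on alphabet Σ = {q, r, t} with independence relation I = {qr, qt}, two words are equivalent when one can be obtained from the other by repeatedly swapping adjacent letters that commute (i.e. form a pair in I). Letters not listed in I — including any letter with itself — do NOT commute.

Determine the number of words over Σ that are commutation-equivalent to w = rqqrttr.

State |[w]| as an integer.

#0=r has no predecessor
#1=q has no predecessor
#2=q depends on [1:q]
#3=r depends on [0:r]
#4=t depends on [3:r]
#5=t depends on [4:t]
#6=r depends on [5:t]
sources: [0:r, 1:q]
N(rest) = Σ N(rest − s) over sources s of rest; N(one piece) = 1:
  size 1 → [2]=1  [6]=1
  size 2 → [1,2]=1  [2,6]=2  [5,6]=1
  size 3 → [1,2,6]=3  [2,5,6]=3  [4,5,6]=1
  size 4 → [1,2,5,6]=6  [2,4,5,6]=4  [3,4,5,6]=1
  size 5 → [0,3,4,5,6]=1  [1,2,4,5,6]=10  [2,3,4,5,6]=5
  first=0(r) contributes 15
  first=1(q) contributes 6
|[w]| = 21

21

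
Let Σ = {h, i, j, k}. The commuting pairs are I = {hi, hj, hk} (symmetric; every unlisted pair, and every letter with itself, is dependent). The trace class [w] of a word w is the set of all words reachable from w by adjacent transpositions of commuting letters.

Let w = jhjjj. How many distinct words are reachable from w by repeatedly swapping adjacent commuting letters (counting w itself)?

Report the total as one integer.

5

drop 0:j onto floor
drop 1:h onto floor
drop 2:j onto {0:j}
drop 3:j onto {2:j}
drop 4:j onto {3:j}
ground layer = {0:j, 1:h}
drop-orders for the pieces not yet dropped (sum over which currently-grounded one goes next):
  1 to go: {1} 1  {4} 1
  2 to go: {1,4} 2  {3,4} 1
  3 to go: {1,3,4} 3  {2,3,4} 1
  if 0:j drops first: 4 orders
  if 1:h drops first: 1 orders
heap linearizations: 5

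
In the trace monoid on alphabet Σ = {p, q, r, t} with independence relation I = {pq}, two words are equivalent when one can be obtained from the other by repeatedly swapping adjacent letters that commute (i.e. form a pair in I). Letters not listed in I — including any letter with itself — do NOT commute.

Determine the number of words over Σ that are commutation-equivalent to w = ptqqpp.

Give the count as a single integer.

#0=p has no predecessor
#1=t depends on [0:p]
#2=q depends on [1:t]
#3=q depends on [2:q]
#4=p depends on [1:t]
#5=p depends on [4:p]
sources: [0:p]
N(rest) = Σ N(rest − s) over sources s of rest; N(one piece) = 1:
  size 1 → [3]=1  [5]=1
  size 2 → [2,3]=1  [3,5]=2  [4,5]=1
  size 3 → [2,3,5]=3  [3,4,5]=3
  size 4 → [2,3,4,5]=6
  first=0(p) contributes 6

6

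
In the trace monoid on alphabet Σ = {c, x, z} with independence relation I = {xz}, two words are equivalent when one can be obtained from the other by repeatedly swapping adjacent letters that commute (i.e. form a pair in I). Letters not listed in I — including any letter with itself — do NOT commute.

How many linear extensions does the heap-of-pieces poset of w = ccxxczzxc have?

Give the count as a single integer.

#0=c has no predecessor
#1=c depends on [0:c]
#2=x depends on [1:c]
#3=x depends on [2:x]
#4=c depends on [3:x]
#5=z depends on [4:c]
#6=z depends on [5:z]
#7=x depends on [4:c]
#8=c depends on [6:z, 7:x]
sources: [0:c]
N(rest) = Σ N(rest − s) over sources s of rest; N(one piece) = 1:
  size 1 → [8]=1
  size 2 → [6,8]=1  [7,8]=1
  size 3 → [5,6,8]=1  [6,7,8]=2
  size 4 → [5,6,7,8]=3
  size 5 → [4,5,6,7,8]=3
  size 6 → [3,4,5,6,7,8]=3
  size 7 → [2,3,4,5,6,7,8]=3
  first=0(c) contributes 3

3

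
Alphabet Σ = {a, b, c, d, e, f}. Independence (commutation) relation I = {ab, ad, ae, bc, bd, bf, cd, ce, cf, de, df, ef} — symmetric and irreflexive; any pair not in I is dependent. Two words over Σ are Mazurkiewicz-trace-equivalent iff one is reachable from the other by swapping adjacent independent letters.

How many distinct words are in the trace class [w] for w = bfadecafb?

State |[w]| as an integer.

504

drop 0:b onto floor
drop 1:f onto floor
drop 2:a onto {1:f}
drop 3:d onto floor
drop 4:e onto {0:b}
drop 5:c onto {2:a}
drop 6:a onto {5:c}
drop 7:f onto {6:a}
drop 8:b onto {4:e}
ground layer = {0:b, 1:f, 3:d}
drop-orders for the pieces not yet dropped (sum over which currently-grounded one goes next):
  1 to go: {3} 1  {7} 1  {8} 1
  2 to go: {3,7} 2  {3,8} 2  {4,8} 1  {6,7} 1  {7,8} 2
  3 to go: {0,4,8} 1  {3,4,8} 3  {3,6,7} 3  {3,7,8} 6  {4,7,8} 3  {5,6,7} 1  {6,7,8} 3
  4 to go: {0,3,4,8} 4  {0,4,7,8} 4  {2,5,6,7} 1  {3,4,7,8} 12  {3,5,6,7} 4  {3,6,7,8} 12  {4,6,7,8} 6  {5,6,7,8} 4
  5 to go: {0,3,4,7,8} 20  {0,4,6,7,8} 10  {1,2,5,6,7} 1  {2,3,5,6,7} 5  {2,5,6,7,8} 5  {3,4,6,7,8} 30  {3,5,6,7,8} 20  {4,5,6,7,8} 10
  6 to go: {0,3,4,6,7,8} 60  {0,4,5,6,7,8} 20  {1,2,3,5,6,7} 6  {1,2,5,6,7,8} 6  {2,3,5,6,7,8} 30  {2,4,5,6,7,8} 15  {3,4,5,6,7,8} 60
  7 to go: {0,2,4,5,6,7,8} 35  {0,3,4,5,6,7,8} 140  {1,2,3,5,6,7,8} 42  {1,2,4,5,6,7,8} 21  {2,3,4,5,6,7,8} 105
  if 0:b drops first: 168 orders
  if 1:f drops first: 280 orders
  if 3:d drops first: 56 orders
heap linearizations: 504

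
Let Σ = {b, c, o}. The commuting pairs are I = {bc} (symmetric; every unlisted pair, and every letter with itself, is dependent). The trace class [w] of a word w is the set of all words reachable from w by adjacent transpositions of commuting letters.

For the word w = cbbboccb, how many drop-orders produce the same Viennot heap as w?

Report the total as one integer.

drop 0:c onto floor
drop 1:b onto floor
drop 2:b onto {1:b}
drop 3:b onto {2:b}
drop 4:o onto {0:c, 3:b}
drop 5:c onto {4:o}
drop 6:c onto {5:c}
drop 7:b onto {4:o}
ground layer = {0:c, 1:b}
drop-orders for the pieces not yet dropped (sum over which currently-grounded one goes next):
  1 to go: {6} 1  {7} 1
  2 to go: {5,6} 1  {6,7} 2
  3 to go: {5,6,7} 3
  4 to go: {4,5,6,7} 3
  5 to go: {0,4,5,6,7} 3  {3,4,5,6,7} 3
  6 to go: {0,3,4,5,6,7} 6  {2,3,4,5,6,7} 3
  if 0:c drops first: 3 orders
  if 1:b drops first: 9 orders
heap linearizations: 12

12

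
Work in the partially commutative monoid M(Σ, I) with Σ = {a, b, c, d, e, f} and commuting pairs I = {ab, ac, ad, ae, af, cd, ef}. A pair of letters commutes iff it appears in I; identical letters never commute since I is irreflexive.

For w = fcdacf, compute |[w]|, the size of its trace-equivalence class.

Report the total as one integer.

18

0(f) covers ∅
1(c) covers 0:f
2(d) covers 0:f
3(a) covers ∅
4(c) covers 1:c
5(f) covers 2:d, 4:c
floor of heap: 0:f, 3:a
completions by unplaced set U, small U first (add the entries for U minus each lowest piece of U):
  |U|=1: {3}:1  {5}:1
  |U|=2: {2,5}:1  {3,5}:2  {4,5}:1
  |U|=3: {1,4,5}:1  {2,3,5}:3  {2,4,5}:2  {3,4,5}:3
  |U|=4: {1,2,4,5}:3  {1,3,4,5}:4  {2,3,4,5}:8
  start at 0(f): 15
  start at 3(a): 3
sum over floor = 18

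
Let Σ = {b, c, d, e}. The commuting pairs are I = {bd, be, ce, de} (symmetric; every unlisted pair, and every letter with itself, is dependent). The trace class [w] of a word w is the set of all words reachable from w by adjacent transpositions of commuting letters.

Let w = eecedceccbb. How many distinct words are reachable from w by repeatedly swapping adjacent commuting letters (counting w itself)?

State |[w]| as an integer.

330

drop 0:e onto floor
drop 1:e onto {0:e}
drop 2:c onto floor
drop 3:e onto {1:e}
drop 4:d onto {2:c}
drop 5:c onto {4:d}
drop 6:e onto {3:e}
drop 7:c onto {5:c}
drop 8:c onto {7:c}
drop 9:b onto {8:c}
drop 10:b onto {9:b}
ground layer = {0:e, 2:c}
drop-orders for the pieces not yet dropped (sum over which currently-grounded one goes next):
  1 to go: {6} 1  {10} 1
  2 to go: {3,6} 1  {6,10} 2  {9,10} 1
  3 to go: {1,3,6} 1  {3,6,10} 3  {6,9,10} 3  {8,9,10} 1
  4 to go: {0,1,3,6} 1  {1,3,6,10} 4  {3,6,9,10} 6  {6,8,9,10} 4  {7,8,9,10} 1
  5 to go: {0,1,3,6,10} 5  {1,3,6,9,10} 10  {3,6,8,9,10} 10  {5,7,8,9,10} 1  {6,7,8,9,10} 5
  6 to go: {0,1,3,6,9,10} 15  {1,3,6,8,9,10} 20  {3,6,7,8,9,10} 15  {4,5,7,8,9,10} 1  {5,6,7,8,9,10} 6
  7 to go: {0,1,3,6,8,9,10} 35  {1,3,6,7,8,9,10} 35  {2,4,5,7,8,9,10} 1  {3,5,6,7,8,9,10} 21  {4,5,6,7,8,9,10} 7
  8 to go: {0,1,3,6,7,8,9,10} 70  {1,3,5,6,7,8,9,10} 56  {2,4,5,6,7,8,9,10} 8  {3,4,5,6,7,8,9,10} 28
  9 to go: {0,1,3,5,6,7,8,9,10} 126  {1,3,4,5,6,7,8,9,10} 84  {2,3,4,5,6,7,8,9,10} 36
  if 0:e drops first: 120 orders
  if 2:c drops first: 210 orders
heap linearizations: 330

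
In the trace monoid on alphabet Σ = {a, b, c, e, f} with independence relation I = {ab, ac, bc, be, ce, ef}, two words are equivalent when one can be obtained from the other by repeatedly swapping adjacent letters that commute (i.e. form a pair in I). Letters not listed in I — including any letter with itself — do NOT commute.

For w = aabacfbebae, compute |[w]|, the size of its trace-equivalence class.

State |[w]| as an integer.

#0=a has no predecessor
#1=a depends on [0:a]
#2=b has no predecessor
#3=a depends on [1:a]
#4=c has no predecessor
#5=f depends on [2:b, 3:a, 4:c]
#6=b depends on [5:f]
#7=e depends on [3:a]
#8=b depends on [6:b]
#9=a depends on [5:f, 7:e]
#10=e depends on [9:a]
sources: [0:a, 2:b, 4:c]
N(rest) = Σ N(rest − s) over sources s of rest; N(one piece) = 1:
  size 1 → [8]=1  [10]=1
  size 2 → [6,8]=1  [8,10]=2  [9,10]=1
  size 3 → [6,8,10]=3  [7,9,10]=1  [8,9,10]=3
  size 4 → [6,8,9,10]=6  [7,8,9,10]=4
  size 5 → [5,6,8,9,10]=6  [6,7,8,9,10]=10
  size 6 → [2,5,6,8,9,10]=6  [4,5,6,8,9,10]=6  [5,6,7,8,9,10]=16
  size 7 → [2,4,5,6,8,9,10]=12  [2,5,6,7,8,9,10]=22  [3,5,6,7,8,9,10]=16  [4,5,6,7,8,9,10]=22
  size 8 → [1,3,5,6,7,8,9,10]=16  [2,3,5,6,7,8,9,10]=38  [2,4,5,6,7,8,9,10]=56  [3,4,5,6,7,8,9,10]=38
  size 9 → [0,1,3,5,6,7,8,9,10]=16  [1,2,3,5,6,7,8,9,10]=54  [1,3,4,5,6,7,8,9,10]=54  [2,3,4,5,6,7,8,9,10]=132
  first=0(a) contributes 240
  first=2(b) contributes 70
  first=4(c) contributes 70
|[w]| = 380

380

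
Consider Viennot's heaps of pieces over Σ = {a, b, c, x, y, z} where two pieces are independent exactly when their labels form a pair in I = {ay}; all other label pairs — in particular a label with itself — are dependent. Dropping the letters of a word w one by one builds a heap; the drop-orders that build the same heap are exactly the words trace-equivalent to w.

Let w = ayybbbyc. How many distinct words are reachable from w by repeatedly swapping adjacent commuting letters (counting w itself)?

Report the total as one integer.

#0=a has no predecessor
#1=y has no predecessor
#2=y depends on [1:y]
#3=b depends on [0:a, 2:y]
#4=b depends on [3:b]
#5=b depends on [4:b]
#6=y depends on [5:b]
#7=c depends on [6:y]
sources: [0:a, 1:y]
N(rest) = Σ N(rest − s) over sources s of rest; N(one piece) = 1:
  size 1 → [7]=1
  size 2 → [6,7]=1
  size 3 → [5,6,7]=1
  size 4 → [4,5,6,7]=1
  size 5 → [3,4,5,6,7]=1
  size 6 → [0,3,4,5,6,7]=1  [2,3,4,5,6,7]=1
  first=0(a) contributes 1
  first=1(y) contributes 2
|[w]| = 3

3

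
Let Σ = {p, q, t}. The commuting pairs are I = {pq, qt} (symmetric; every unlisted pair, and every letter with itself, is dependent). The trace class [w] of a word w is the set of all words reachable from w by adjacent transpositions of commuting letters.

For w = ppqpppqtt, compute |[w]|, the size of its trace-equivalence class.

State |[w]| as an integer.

drop 0:p onto floor
drop 1:p onto {0:p}
drop 2:q onto floor
drop 3:p onto {1:p}
drop 4:p onto {3:p}
drop 5:p onto {4:p}
drop 6:q onto {2:q}
drop 7:t onto {5:p}
drop 8:t onto {7:t}
ground layer = {0:p, 2:q}
drop-orders for the pieces not yet dropped (sum over which currently-grounded one goes next):
  1 to go: {6} 1  {8} 1
  2 to go: {2,6} 1  {6,8} 2  {7,8} 1
  3 to go: {2,6,8} 3  {5,7,8} 1  {6,7,8} 3
  4 to go: {2,6,7,8} 6  {4,5,7,8} 1  {5,6,7,8} 4
  5 to go: {2,5,6,7,8} 10  {3,4,5,7,8} 1  {4,5,6,7,8} 5
  6 to go: {1,3,4,5,7,8} 1  {2,4,5,6,7,8} 15  {3,4,5,6,7,8} 6
  7 to go: {0,1,3,4,5,7,8} 1  {1,3,4,5,6,7,8} 7  {2,3,4,5,6,7,8} 21
  if 0:p drops first: 28 orders
  if 2:q drops first: 8 orders
heap linearizations: 36

36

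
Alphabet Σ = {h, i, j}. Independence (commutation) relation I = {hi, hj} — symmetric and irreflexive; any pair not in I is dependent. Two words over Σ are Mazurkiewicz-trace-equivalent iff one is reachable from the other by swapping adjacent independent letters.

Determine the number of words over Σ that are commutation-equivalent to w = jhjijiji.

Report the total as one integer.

drop 0:j onto floor
drop 1:h onto floor
drop 2:j onto {0:j}
drop 3:i onto {2:j}
drop 4:j onto {3:i}
drop 5:i onto {4:j}
drop 6:j onto {5:i}
drop 7:i onto {6:j}
ground layer = {0:j, 1:h}
drop-orders for the pieces not yet dropped (sum over which currently-grounded one goes next):
  1 to go: {1} 1  {7} 1
  2 to go: {1,7} 2  {6,7} 1
  3 to go: {1,6,7} 3  {5,6,7} 1
  4 to go: {1,5,6,7} 4  {4,5,6,7} 1
  5 to go: {1,4,5,6,7} 5  {3,4,5,6,7} 1
  6 to go: {1,3,4,5,6,7} 6  {2,3,4,5,6,7} 1
  if 0:j drops first: 7 orders
  if 1:h drops first: 1 orders
heap linearizations: 8

8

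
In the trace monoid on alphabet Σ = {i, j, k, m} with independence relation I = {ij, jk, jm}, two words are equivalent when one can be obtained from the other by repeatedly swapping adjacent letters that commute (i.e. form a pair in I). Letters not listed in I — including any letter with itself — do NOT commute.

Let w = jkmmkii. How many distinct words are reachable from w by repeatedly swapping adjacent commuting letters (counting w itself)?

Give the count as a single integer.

drop 0:j onto floor
drop 1:k onto floor
drop 2:m onto {1:k}
drop 3:m onto {2:m}
drop 4:k onto {3:m}
drop 5:i onto {4:k}
drop 6:i onto {5:i}
ground layer = {0:j, 1:k}
drop-orders for the pieces not yet dropped (sum over which currently-grounded one goes next):
  1 to go: {0} 1  {6} 1
  2 to go: {0,6} 2  {5,6} 1
  3 to go: {0,5,6} 3  {4,5,6} 1
  4 to go: {0,4,5,6} 4  {3,4,5,6} 1
  5 to go: {0,3,4,5,6} 5  {2,3,4,5,6} 1
  if 0:j drops first: 1 orders
  if 1:k drops first: 6 orders
heap linearizations: 7

7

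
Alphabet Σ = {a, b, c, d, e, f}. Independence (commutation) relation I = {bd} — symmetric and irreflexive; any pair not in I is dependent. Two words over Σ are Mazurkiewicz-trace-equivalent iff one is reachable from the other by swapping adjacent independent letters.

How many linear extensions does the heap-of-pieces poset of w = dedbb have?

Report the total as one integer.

3

piece 0:d — minimal
piece 1:e rests on {0:d}
piece 2:d rests on {1:e}
piece 3:b rests on {1:e}
piece 4:b rests on {3:b}
minimal pieces: {0:d}
ways to finish when only these pieces remain (= sum over removing one remaining piece with nothing left below it):
  1 left: {2}→1  {4}→1
  2 left: {2,4}→2  {3,4}→1
  3 left: {2,3,4}→3
  placing 0:d first → 3 extensions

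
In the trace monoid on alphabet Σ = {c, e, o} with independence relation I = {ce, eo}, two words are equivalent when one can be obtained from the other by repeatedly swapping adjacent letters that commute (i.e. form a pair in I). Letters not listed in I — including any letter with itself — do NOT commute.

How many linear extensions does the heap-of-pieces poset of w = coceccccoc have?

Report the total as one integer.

#0=c has no predecessor
#1=o depends on [0:c]
#2=c depends on [1:o]
#3=e has no predecessor
#4=c depends on [2:c]
#5=c depends on [4:c]
#6=c depends on [5:c]
#7=c depends on [6:c]
#8=o depends on [7:c]
#9=c depends on [8:o]
sources: [0:c, 3:e]
N(rest) = Σ N(rest − s) over sources s of rest; N(one piece) = 1:
  size 1 → [3]=1  [9]=1
  size 2 → [3,9]=2  [8,9]=1
  size 3 → [3,8,9]=3  [7,8,9]=1
  size 4 → [3,7,8,9]=4  [6,7,8,9]=1
  size 5 → [3,6,7,8,9]=5  [5,6,7,8,9]=1
  size 6 → [3,5,6,7,8,9]=6  [4,5,6,7,8,9]=1
  size 7 → [2,4,5,6,7,8,9]=1  [3,4,5,6,7,8,9]=7
  size 8 → [1,2,4,5,6,7,8,9]=1  [2,3,4,5,6,7,8,9]=8
  first=0(c) contributes 9
  first=3(e) contributes 1
|[w]| = 10

10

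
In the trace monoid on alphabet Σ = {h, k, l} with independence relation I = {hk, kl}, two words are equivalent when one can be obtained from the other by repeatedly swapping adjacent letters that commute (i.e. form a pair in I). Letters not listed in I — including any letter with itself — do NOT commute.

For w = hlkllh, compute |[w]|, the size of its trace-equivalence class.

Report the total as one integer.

6

drop 0:h onto floor
drop 1:l onto {0:h}
drop 2:k onto floor
drop 3:l onto {1:l}
drop 4:l onto {3:l}
drop 5:h onto {4:l}
ground layer = {0:h, 2:k}
drop-orders for the pieces not yet dropped (sum over which currently-grounded one goes next):
  1 to go: {2} 1  {5} 1
  2 to go: {2,5} 2  {4,5} 1
  3 to go: {2,4,5} 3  {3,4,5} 1
  4 to go: {1,3,4,5} 1  {2,3,4,5} 4
  if 0:h drops first: 5 orders
  if 2:k drops first: 1 orders
heap linearizations: 6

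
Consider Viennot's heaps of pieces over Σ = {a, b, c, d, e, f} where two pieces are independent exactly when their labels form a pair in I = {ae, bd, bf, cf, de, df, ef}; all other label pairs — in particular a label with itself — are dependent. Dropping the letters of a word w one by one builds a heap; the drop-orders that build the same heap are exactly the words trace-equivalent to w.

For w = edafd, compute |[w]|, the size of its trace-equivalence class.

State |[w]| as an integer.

10

drop 0:e onto floor
drop 1:d onto floor
drop 2:a onto {1:d}
drop 3:f onto {2:a}
drop 4:d onto {2:a}
ground layer = {0:e, 1:d}
drop-orders for the pieces not yet dropped (sum over which currently-grounded one goes next):
  1 to go: {0} 1  {3} 1  {4} 1
  2 to go: {0,3} 2  {0,4} 2  {3,4} 2
  3 to go: {0,3,4} 6  {2,3,4} 2
  if 0:e drops first: 2 orders
  if 1:d drops first: 8 orders
heap linearizations: 10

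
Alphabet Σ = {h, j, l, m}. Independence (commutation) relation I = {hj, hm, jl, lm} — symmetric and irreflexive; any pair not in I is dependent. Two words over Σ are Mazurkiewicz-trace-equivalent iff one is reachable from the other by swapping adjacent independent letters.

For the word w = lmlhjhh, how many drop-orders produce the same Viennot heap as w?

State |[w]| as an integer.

0(l) covers ∅
1(m) covers ∅
2(l) covers 0:l
3(h) covers 2:l
4(j) covers 1:m
5(h) covers 3:h
6(h) covers 5:h
floor of heap: 0:l, 1:m
completions by unplaced set U, small U first (add the entries for U minus each lowest piece of U):
  |U|=1: {4}:1  {6}:1
  |U|=2: {1,4}:1  {4,6}:2  {5,6}:1
  |U|=3: {1,4,6}:3  {3,5,6}:1  {4,5,6}:3
  |U|=4: {1,4,5,6}:6  {2,3,5,6}:1  {3,4,5,6}:4
  |U|=5: {0,2,3,5,6}:1  {1,3,4,5,6}:10  {2,3,4,5,6}:5
  start at 0(l): 15
  start at 1(m): 6
sum over floor = 21

21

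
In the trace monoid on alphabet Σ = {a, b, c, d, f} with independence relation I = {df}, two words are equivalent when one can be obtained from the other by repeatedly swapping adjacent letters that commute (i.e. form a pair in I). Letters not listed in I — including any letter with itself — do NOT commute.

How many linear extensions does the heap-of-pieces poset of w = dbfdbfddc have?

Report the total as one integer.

6

0(d) covers ∅
1(b) covers 0:d
2(f) covers 1:b
3(d) covers 1:b
4(b) covers 2:f, 3:d
5(f) covers 4:b
6(d) covers 4:b
7(d) covers 6:d
8(c) covers 5:f, 7:d
floor of heap: 0:d
completions by unplaced set U, small U first (add the entries for U minus each lowest piece of U):
  |U|=1: {8}:1
  |U|=2: {5,8}:1  {7,8}:1
  |U|=3: {5,7,8}:2  {6,7,8}:1
  |U|=4: {5,6,7,8}:3
  |U|=5: {4,5,6,7,8}:3
  |U|=6: {2,4,5,6,7,8}:3  {3,4,5,6,7,8}:3
  |U|=7: {2,3,4,5,6,7,8}:6
  start at 0(d): 6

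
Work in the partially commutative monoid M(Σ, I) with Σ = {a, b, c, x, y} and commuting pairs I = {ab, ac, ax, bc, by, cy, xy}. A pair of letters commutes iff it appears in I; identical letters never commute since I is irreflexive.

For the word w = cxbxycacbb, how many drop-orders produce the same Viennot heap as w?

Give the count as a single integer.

270

#0=c has no predecessor
#1=x depends on [0:c]
#2=b depends on [1:x]
#3=x depends on [2:b]
#4=y has no predecessor
#5=c depends on [3:x]
#6=a depends on [4:y]
#7=c depends on [5:c]
#8=b depends on [3:x]
#9=b depends on [8:b]
sources: [0:c, 4:y]
N(rest) = Σ N(rest − s) over sources s of rest; N(one piece) = 1:
  size 1 → [6]=1  [7]=1  [9]=1
  size 2 → [4,6]=1  [5,7]=1  [6,7]=2  [6,9]=2  [7,9]=2  [8,9]=1
  size 3 → [4,6,7]=3  [4,6,9]=3  [5,6,7]=3  [5,7,9]=3  [6,7,9]=6  [6,8,9]=3  [7,8,9]=3
  size 4 → [4,5,6,7]=6  [4,6,7,9]=12  [4,6,8,9]=6  [5,6,7,9]=12  [5,7,8,9]=6  [6,7,8,9]=12
  size 5 → [3,5,7,8,9]=6  [4,5,6,7,9]=30  [4,6,7,8,9]=30  [5,6,7,8,9]=30
  size 6 → [2,3,5,7,8,9]=6  [3,5,6,7,8,9]=36  [4,5,6,7,8,9]=90
  size 7 → [1,2,3,5,7,8,9]=6  [2,3,5,6,7,8,9]=42  [3,4,5,6,7,8,9]=126
  size 8 → [0,1,2,3,5,7,8,9]=6  [1,2,3,5,6,7,8,9]=48  [2,3,4,5,6,7,8,9]=168
  first=0(c) contributes 216
  first=4(y) contributes 54
|[w]| = 270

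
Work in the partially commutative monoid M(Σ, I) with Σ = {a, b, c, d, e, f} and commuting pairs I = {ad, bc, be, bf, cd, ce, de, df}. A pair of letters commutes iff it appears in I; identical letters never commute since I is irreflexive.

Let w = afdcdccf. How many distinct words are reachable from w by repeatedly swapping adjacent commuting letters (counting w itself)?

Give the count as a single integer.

28

#0=a has no predecessor
#1=f depends on [0:a]
#2=d has no predecessor
#3=c depends on [1:f]
#4=d depends on [2:d]
#5=c depends on [3:c]
#6=c depends on [5:c]
#7=f depends on [6:c]
sources: [0:a, 2:d]
N(rest) = Σ N(rest − s) over sources s of rest; N(one piece) = 1:
  size 1 → [4]=1  [7]=1
  size 2 → [2,4]=1  [4,7]=2  [6,7]=1
  size 3 → [2,4,7]=3  [4,6,7]=3  [5,6,7]=1
  size 4 → [2,4,6,7]=6  [3,5,6,7]=1  [4,5,6,7]=4
  size 5 → [1,3,5,6,7]=1  [2,4,5,6,7]=10  [3,4,5,6,7]=5
  size 6 → [0,1,3,5,6,7]=1  [1,3,4,5,6,7]=6  [2,3,4,5,6,7]=15
  first=0(a) contributes 21
  first=2(d) contributes 7
|[w]| = 28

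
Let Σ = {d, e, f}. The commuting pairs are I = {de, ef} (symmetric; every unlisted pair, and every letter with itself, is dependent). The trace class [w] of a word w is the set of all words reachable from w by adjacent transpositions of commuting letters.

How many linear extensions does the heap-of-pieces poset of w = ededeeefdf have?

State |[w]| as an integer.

252

drop 0:e onto floor
drop 1:d onto floor
drop 2:e onto {0:e}
drop 3:d onto {1:d}
drop 4:e onto {2:e}
drop 5:e onto {4:e}
drop 6:e onto {5:e}
drop 7:f onto {3:d}
drop 8:d onto {7:f}
drop 9:f onto {8:d}
ground layer = {0:e, 1:d}
drop-orders for the pieces not yet dropped (sum over which currently-grounded one goes next):
  1 to go: {6} 1  {9} 1
  2 to go: {5,6} 1  {6,9} 2  {8,9} 1
  3 to go: {4,5,6} 1  {5,6,9} 3  {6,8,9} 3  {7,8,9} 1
  4 to go: {2,4,5,6} 1  {3,7,8,9} 1  {4,5,6,9} 4  {5,6,8,9} 6  {6,7,8,9} 4
  5 to go: {0,2,4,5,6} 1  {1,3,7,8,9} 1  {2,4,5,6,9} 5  {3,6,7,8,9} 5  {4,5,6,8,9} 10  {5,6,7,8,9} 10
  6 to go: {0,2,4,5,6,9} 6  {1,3,6,7,8,9} 6  {2,4,5,6,8,9} 15  {3,5,6,7,8,9} 15  {4,5,6,7,8,9} 20
  7 to go: {0,2,4,5,6,8,9} 21  {1,3,5,6,7,8,9} 21  {2,4,5,6,7,8,9} 35  {3,4,5,6,7,8,9} 35
  8 to go: {0,2,4,5,6,7,8,9} 56  {1,3,4,5,6,7,8,9} 56  {2,3,4,5,6,7,8,9} 70
  if 0:e drops first: 126 orders
  if 1:d drops first: 126 orders
heap linearizations: 252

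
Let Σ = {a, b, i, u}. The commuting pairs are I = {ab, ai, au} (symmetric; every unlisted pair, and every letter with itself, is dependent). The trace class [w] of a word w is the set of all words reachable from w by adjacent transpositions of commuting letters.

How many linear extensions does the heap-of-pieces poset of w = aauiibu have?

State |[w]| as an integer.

21

piece 0:a — minimal
piece 1:a rests on {0:a}
piece 2:u — minimal
piece 3:i rests on {2:u}
piece 4:i rests on {3:i}
piece 5:b rests on {4:i}
piece 6:u rests on {5:b}
minimal pieces: {0:a, 2:u}
ways to finish when only these pieces remain (= sum over removing one remaining piece with nothing left below it):
  1 left: {1}→1  {6}→1
  2 left: {0,1}→1  {1,6}→2  {5,6}→1
  3 left: {0,1,6}→3  {1,5,6}→3  {4,5,6}→1
  4 left: {0,1,5,6}→6  {1,4,5,6}→4  {3,4,5,6}→1
  5 left: {0,1,4,5,6}→10  {1,3,4,5,6}→5  {2,3,4,5,6}→1
  placing 0:a first → 6 extensions
  placing 2:u first → 15 extensions
total linear extensions = 21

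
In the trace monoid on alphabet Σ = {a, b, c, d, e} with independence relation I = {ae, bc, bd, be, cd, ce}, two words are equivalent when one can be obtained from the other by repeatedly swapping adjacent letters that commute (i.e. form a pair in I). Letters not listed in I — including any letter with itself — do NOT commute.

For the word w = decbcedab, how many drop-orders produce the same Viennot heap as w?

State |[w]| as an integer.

105

#0=d has no predecessor
#1=e depends on [0:d]
#2=c has no predecessor
#3=b has no predecessor
#4=c depends on [2:c]
#5=e depends on [1:e]
#6=d depends on [5:e]
#7=a depends on [3:b, 4:c, 6:d]
#8=b depends on [7:a]
sources: [0:d, 2:c, 3:b]
N(rest) = Σ N(rest − s) over sources s of rest; N(one piece) = 1:
  size 1 → [8]=1
  size 2 → [7,8]=1
  size 3 → [3,7,8]=1  [4,7,8]=1  [6,7,8]=1
  size 4 → [2,4,7,8]=1  [3,4,7,8]=2  [3,6,7,8]=2  [4,6,7,8]=2  [5,6,7,8]=1
  size 5 → [1,5,6,7,8]=1  [2,3,4,7,8]=3  [2,4,6,7,8]=3  [3,4,6,7,8]=6  [3,5,6,7,8]=3  [4,5,6,7,8]=3
  size 6 → [0,1,5,6,7,8]=1  [1,3,5,6,7,8]=4  [1,4,5,6,7,8]=4  [2,3,4,6,7,8]=12  [2,4,5,6,7,8]=6  [3,4,5,6,7,8]=12
  size 7 → [0,1,3,5,6,7,8]=5  [0,1,4,5,6,7,8]=5  [1,2,4,5,6,7,8]=10  [1,3,4,5,6,7,8]=20  [2,3,4,5,6,7,8]=30
  first=0(d) contributes 60
  first=2(c) contributes 30
  first=3(b) contributes 15
|[w]| = 105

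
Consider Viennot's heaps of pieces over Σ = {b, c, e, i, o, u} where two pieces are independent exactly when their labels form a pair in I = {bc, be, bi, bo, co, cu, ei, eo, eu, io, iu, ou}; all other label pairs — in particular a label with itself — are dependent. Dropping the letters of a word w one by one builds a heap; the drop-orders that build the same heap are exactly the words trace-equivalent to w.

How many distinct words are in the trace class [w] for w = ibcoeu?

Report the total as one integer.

60

#0=i has no predecessor
#1=b has no predecessor
#2=c depends on [0:i]
#3=o has no predecessor
#4=e depends on [2:c]
#5=u depends on [1:b]
sources: [0:i, 1:b, 3:o]
N(rest) = Σ N(rest − s) over sources s of rest; N(one piece) = 1:
  size 1 → [3]=1  [4]=1  [5]=1
  size 2 → [1,5]=1  [2,4]=1  [3,4]=2  [3,5]=2  [4,5]=2
  size 3 → [0,2,4]=1  [1,3,5]=3  [1,4,5]=3  [2,3,4]=3  [2,4,5]=3  [3,4,5]=6
  size 4 → [0,2,3,4]=4  [0,2,4,5]=4  [1,2,4,5]=6  [1,3,4,5]=12  [2,3,4,5]=12
  first=0(i) contributes 30
  first=1(b) contributes 20
  first=3(o) contributes 10
|[w]| = 60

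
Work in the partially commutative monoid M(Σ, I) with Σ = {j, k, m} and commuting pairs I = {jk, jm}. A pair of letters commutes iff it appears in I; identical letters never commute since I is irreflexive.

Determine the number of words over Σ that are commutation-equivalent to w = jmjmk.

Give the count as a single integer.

0(j) covers ∅
1(m) covers ∅
2(j) covers 0:j
3(m) covers 1:m
4(k) covers 3:m
floor of heap: 0:j, 1:m
completions by unplaced set U, small U first (add the entries for U minus each lowest piece of U):
  |U|=1: {2}:1  {4}:1
  |U|=2: {0,2}:1  {2,4}:2  {3,4}:1
  |U|=3: {0,2,4}:3  {1,3,4}:1  {2,3,4}:3
  start at 0(j): 4
  start at 1(m): 6
sum over floor = 10

10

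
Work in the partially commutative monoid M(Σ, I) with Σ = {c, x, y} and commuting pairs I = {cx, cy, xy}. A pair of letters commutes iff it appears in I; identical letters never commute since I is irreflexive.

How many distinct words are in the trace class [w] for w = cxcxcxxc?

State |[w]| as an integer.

70

0(c) covers ∅
1(x) covers ∅
2(c) covers 0:c
3(x) covers 1:x
4(c) covers 2:c
5(x) covers 3:x
6(x) covers 5:x
7(c) covers 4:c
floor of heap: 0:c, 1:x
completions by unplaced set U, small U first (add the entries for U minus each lowest piece of U):
  |U|=1: {6}:1  {7}:1
  |U|=2: {4,7}:1  {5,6}:1  {6,7}:2
  |U|=3: {2,4,7}:1  {3,5,6}:1  {4,6,7}:3  {5,6,7}:3
  |U|=4: {0,2,4,7}:1  {1,3,5,6}:1  {2,4,6,7}:4  {3,5,6,7}:4  {4,5,6,7}:6
  |U|=5: {0,2,4,6,7}:5  {1,3,5,6,7}:5  {2,4,5,6,7}:10  {3,4,5,6,7}:10
  |U|=6: {0,2,4,5,6,7}:15  {1,3,4,5,6,7}:15  {2,3,4,5,6,7}:20
  start at 0(c): 35
  start at 1(x): 35
sum over floor = 70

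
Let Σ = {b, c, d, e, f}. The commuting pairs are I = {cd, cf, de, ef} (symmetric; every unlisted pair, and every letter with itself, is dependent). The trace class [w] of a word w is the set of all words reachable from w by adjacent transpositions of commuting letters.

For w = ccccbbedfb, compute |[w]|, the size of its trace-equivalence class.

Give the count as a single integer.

piece 0:c — minimal
piece 1:c rests on {0:c}
piece 2:c rests on {1:c}
piece 3:c rests on {2:c}
piece 4:b rests on {3:c}
piece 5:b rests on {4:b}
piece 6:e rests on {5:b}
piece 7:d rests on {5:b}
piece 8:f rests on {7:d}
piece 9:b rests on {6:e, 8:f}
minimal pieces: {0:c}
ways to finish when only these pieces remain (= sum over removing one remaining piece with nothing left below it):
  1 left: {9}→1
  2 left: {6,9}→1  {8,9}→1
  3 left: {6,8,9}→2  {7,8,9}→1
  4 left: {6,7,8,9}→3
  5 left: {5,6,7,8,9}→3
  6 left: {4,5,6,7,8,9}→3
  7 left: {3,4,5,6,7,8,9}→3
  8 left: {2,3,4,5,6,7,8,9}→3
  placing 0:c first → 3 extensions

3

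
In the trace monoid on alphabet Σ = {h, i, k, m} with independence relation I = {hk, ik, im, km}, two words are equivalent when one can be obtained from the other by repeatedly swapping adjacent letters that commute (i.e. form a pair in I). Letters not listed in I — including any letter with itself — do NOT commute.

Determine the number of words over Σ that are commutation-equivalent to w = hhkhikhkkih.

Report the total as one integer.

0(h) covers ∅
1(h) covers 0:h
2(k) covers ∅
3(h) covers 1:h
4(i) covers 3:h
5(k) covers 2:k
6(h) covers 4:i
7(k) covers 5:k
8(k) covers 7:k
9(i) covers 6:h
10(h) covers 9:i
floor of heap: 0:h, 2:k
completions by unplaced set U, small U first (add the entries for U minus each lowest piece of U):
  |U|=1: {8}:1  {10}:1
  |U|=2: {7,8}:1  {8,10}:2  {9,10}:1
  |U|=3: {5,7,8}:1  {6,9,10}:1  {7,8,10}:3  {8,9,10}:3
  |U|=4: {2,5,7,8}:1  {4,6,9,10}:1  {5,7,8,10}:4  {6,8,9,10}:4  {7,8,9,10}:6
  |U|=5: {2,5,7,8,10}:5  {3,4,6,9,10}:1  {4,6,8,9,10}:5  {5,7,8,9,10}:10  {6,7,8,9,10}:10
  |U|=6: {1,3,4,6,9,10}:1  {2,5,7,8,9,10}:15  {3,4,6,8,9,10}:6  {4,6,7,8,9,10}:15  {5,6,7,8,9,10}:20
  |U|=7: {0,1,3,4,6,9,10}:1  {1,3,4,6,8,9,10}:7  {2,5,6,7,8,9,10}:35  {3,4,6,7,8,9,10}:21  {4,5,6,7,8,9,10}:35
  |U|=8: {0,1,3,4,6,8,9,10}:8  {1,3,4,6,7,8,9,10}:28  {2,4,5,6,7,8,9,10}:70  {3,4,5,6,7,8,9,10}:56
  |U|=9: {0,1,3,4,6,7,8,9,10}:36  {1,3,4,5,6,7,8,9,10}:84  {2,3,4,5,6,7,8,9,10}:126
  start at 0(h): 210
  start at 2(k): 120
sum over floor = 330

330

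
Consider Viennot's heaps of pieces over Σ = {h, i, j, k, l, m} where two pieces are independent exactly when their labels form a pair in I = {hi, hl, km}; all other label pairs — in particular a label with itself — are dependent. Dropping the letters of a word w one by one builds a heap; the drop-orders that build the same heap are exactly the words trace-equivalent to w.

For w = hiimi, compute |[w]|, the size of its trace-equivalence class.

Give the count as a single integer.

3

drop 0:h onto floor
drop 1:i onto floor
drop 2:i onto {1:i}
drop 3:m onto {0:h, 2:i}
drop 4:i onto {3:m}
ground layer = {0:h, 1:i}
drop-orders for the pieces not yet dropped (sum over which currently-grounded one goes next):
  1 to go: {4} 1
  2 to go: {3,4} 1
  3 to go: {0,3,4} 1  {2,3,4} 1
  if 0:h drops first: 1 orders
  if 1:i drops first: 2 orders
heap linearizations: 3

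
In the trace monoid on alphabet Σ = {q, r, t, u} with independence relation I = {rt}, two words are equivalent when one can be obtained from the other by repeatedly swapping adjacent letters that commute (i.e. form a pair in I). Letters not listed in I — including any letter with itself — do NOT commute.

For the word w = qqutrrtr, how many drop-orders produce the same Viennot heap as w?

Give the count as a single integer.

10

#0=q has no predecessor
#1=q depends on [0:q]
#2=u depends on [1:q]
#3=t depends on [2:u]
#4=r depends on [2:u]
#5=r depends on [4:r]
#6=t depends on [3:t]
#7=r depends on [5:r]
sources: [0:q]
N(rest) = Σ N(rest − s) over sources s of rest; N(one piece) = 1:
  size 1 → [6]=1  [7]=1
  size 2 → [3,6]=1  [5,7]=1  [6,7]=2
  size 3 → [3,6,7]=3  [4,5,7]=1  [5,6,7]=3
  size 4 → [3,5,6,7]=6  [4,5,6,7]=4
  size 5 → [3,4,5,6,7]=10
  size 6 → [2,3,4,5,6,7]=10
  first=0(q) contributes 10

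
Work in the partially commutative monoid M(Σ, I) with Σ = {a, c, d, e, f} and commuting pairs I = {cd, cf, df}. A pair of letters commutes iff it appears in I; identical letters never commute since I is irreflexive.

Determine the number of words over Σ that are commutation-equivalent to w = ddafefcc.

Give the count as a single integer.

3

drop 0:d onto floor
drop 1:d onto {0:d}
drop 2:a onto {1:d}
drop 3:f onto {2:a}
drop 4:e onto {3:f}
drop 5:f onto {4:e}
drop 6:c onto {4:e}
drop 7:c onto {6:c}
ground layer = {0:d}
drop-orders for the pieces not yet dropped (sum over which currently-grounded one goes next):
  1 to go: {5} 1  {7} 1
  2 to go: {5,7} 2  {6,7} 1
  3 to go: {5,6,7} 3
  4 to go: {4,5,6,7} 3
  5 to go: {3,4,5,6,7} 3
  6 to go: {2,3,4,5,6,7} 3
  if 0:d drops first: 3 orders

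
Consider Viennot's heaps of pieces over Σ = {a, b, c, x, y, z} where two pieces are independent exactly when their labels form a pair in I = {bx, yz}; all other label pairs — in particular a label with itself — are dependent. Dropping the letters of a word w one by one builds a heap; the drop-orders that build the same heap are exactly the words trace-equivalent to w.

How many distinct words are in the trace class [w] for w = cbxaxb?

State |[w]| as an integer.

piece 0:c — minimal
piece 1:b rests on {0:c}
piece 2:x rests on {0:c}
piece 3:a rests on {1:b, 2:x}
piece 4:x rests on {3:a}
piece 5:b rests on {3:a}
minimal pieces: {0:c}
ways to finish when only these pieces remain (= sum over removing one remaining piece with nothing left below it):
  1 left: {4}→1  {5}→1
  2 left: {4,5}→2
  3 left: {3,4,5}→2
  4 left: {1,3,4,5}→2  {2,3,4,5}→2
  placing 0:c first → 4 extensions

4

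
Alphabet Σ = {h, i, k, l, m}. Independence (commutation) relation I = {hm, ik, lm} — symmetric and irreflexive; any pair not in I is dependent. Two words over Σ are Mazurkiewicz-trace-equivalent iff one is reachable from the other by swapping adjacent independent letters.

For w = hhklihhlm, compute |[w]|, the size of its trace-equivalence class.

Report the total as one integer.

#0=h has no predecessor
#1=h depends on [0:h]
#2=k depends on [1:h]
#3=l depends on [2:k]
#4=i depends on [3:l]
#5=h depends on [4:i]
#6=h depends on [5:h]
#7=l depends on [6:h]
#8=m depends on [4:i]
sources: [0:h]
N(rest) = Σ N(rest − s) over sources s of rest; N(one piece) = 1:
  size 1 → [7]=1  [8]=1
  size 2 → [6,7]=1  [7,8]=2
  size 3 → [5,6,7]=1  [6,7,8]=3
  size 4 → [5,6,7,8]=4
  size 5 → [4,5,6,7,8]=4
  size 6 → [3,4,5,6,7,8]=4
  size 7 → [2,3,4,5,6,7,8]=4
  first=0(h) contributes 4

4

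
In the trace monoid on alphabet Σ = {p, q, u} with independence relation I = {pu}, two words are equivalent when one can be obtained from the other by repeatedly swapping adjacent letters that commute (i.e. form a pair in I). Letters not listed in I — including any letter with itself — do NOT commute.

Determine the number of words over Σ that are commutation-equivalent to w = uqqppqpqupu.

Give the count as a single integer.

#0=u has no predecessor
#1=q depends on [0:u]
#2=q depends on [1:q]
#3=p depends on [2:q]
#4=p depends on [3:p]
#5=q depends on [4:p]
#6=p depends on [5:q]
#7=q depends on [6:p]
#8=u depends on [7:q]
#9=p depends on [7:q]
#10=u depends on [8:u]
sources: [0:u]
N(rest) = Σ N(rest − s) over sources s of rest; N(one piece) = 1:
  size 1 → [9]=1  [10]=1
  size 2 → [8,10]=1  [9,10]=2
  size 3 → [8,9,10]=3
  size 4 → [7,8,9,10]=3
  size 5 → [6,7,8,9,10]=3
  size 6 → [5,6,7,8,9,10]=3
  size 7 → [4,5,6,7,8,9,10]=3
  size 8 → [3,4,5,6,7,8,9,10]=3
  size 9 → [2,3,4,5,6,7,8,9,10]=3
  first=0(u) contributes 3

3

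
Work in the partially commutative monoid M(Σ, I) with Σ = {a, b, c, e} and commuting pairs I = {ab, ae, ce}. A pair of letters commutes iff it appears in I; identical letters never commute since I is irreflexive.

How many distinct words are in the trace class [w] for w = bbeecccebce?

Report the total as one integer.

#0=b has no predecessor
#1=b depends on [0:b]
#2=e depends on [1:b]
#3=e depends on [2:e]
#4=c depends on [1:b]
#5=c depends on [4:c]
#6=c depends on [5:c]
#7=e depends on [3:e]
#8=b depends on [6:c, 7:e]
#9=c depends on [8:b]
#10=e depends on [8:b]
sources: [0:b]
N(rest) = Σ N(rest − s) over sources s of rest; N(one piece) = 1:
  size 1 → [9]=1  [10]=1
  size 2 → [9,10]=2
  size 3 → [8,9,10]=2
  size 4 → [6,8,9,10]=2  [7,8,9,10]=2
  size 5 → [3,7,8,9,10]=2  [5,6,8,9,10]=2  [6,7,8,9,10]=4
  size 6 → [2,3,7,8,9,10]=2  [3,6,7,8,9,10]=6  [4,5,6,8,9,10]=2  [5,6,7,8,9,10]=6
  size 7 → [2,3,6,7,8,9,10]=8  [3,5,6,7,8,9,10]=12  [4,5,6,7,8,9,10]=8
  size 8 → [2,3,5,6,7,8,9,10]=20  [3,4,5,6,7,8,9,10]=20
  size 9 → [2,3,4,5,6,7,8,9,10]=40
  first=0(b) contributes 40

40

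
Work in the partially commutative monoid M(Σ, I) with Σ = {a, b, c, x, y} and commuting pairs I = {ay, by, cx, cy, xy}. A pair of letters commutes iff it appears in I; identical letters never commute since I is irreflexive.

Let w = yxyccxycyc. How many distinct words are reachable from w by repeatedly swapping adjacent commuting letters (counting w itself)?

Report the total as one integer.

0(y) covers ∅
1(x) covers ∅
2(y) covers 0:y
3(c) covers ∅
4(c) covers 3:c
5(x) covers 1:x
6(y) covers 2:y
7(c) covers 4:c
8(y) covers 6:y
9(c) covers 7:c
floor of heap: 0:y, 1:x, 3:c
completions by unplaced set U, small U first (add the entries for U minus each lowest piece of U):
  |U|=1: {5}:1  {8}:1  {9}:1
  |U|=2: {1,5}:1  {5,8}:2  {5,9}:2  {6,8}:1  {7,9}:1  {8,9}:2
  |U|=3: {1,5,8}:3  {1,5,9}:3  {2,6,8}:1  {4,7,9}:1  {5,6,8}:3  {5,7,9}:3  {5,8,9}:6  {6,8,9}:3  {7,8,9}:3
  |U|=4: {0,2,6,8}:1  {1,5,6,8}:6  {1,5,7,9}:6  {1,5,8,9}:12  {2,5,6,8}:4  {2,6,8,9}:4  {3,4,7,9}:1  {4,5,7,9}:4  {4,7,8,9}:4  {5,6,8,9}:12  {5,7,8,9}:12  {6,7,8,9}:6
  |U|=5: {0,2,5,6,8}:5  {0,2,6,8,9}:5  {1,2,5,6,8}:10  {1,4,5,7,9}:10  {1,5,6,8,9}:30  {1,5,7,8,9}:30  {2,5,6,8,9}:20  {2,6,7,8,9}:10  {3,4,5,7,9}:5  {3,4,7,8,9}:5  {4,5,7,8,9}:20  {4,6,7,8,9}:10  {5,6,7,8,9}:30
  |U|=6: {0,1,2,5,6,8}:15  {0,2,5,6,8,9}:30  {0,2,6,7,8,9}:15  {1,2,5,6,8,9}:60  {1,3,4,5,7,9}:15  {1,4,5,7,8,9}:60  {1,5,6,7,8,9}:90  {2,4,6,7,8,9}:20  {2,5,6,7,8,9}:60  {3,4,5,7,8,9}:30  {3,4,6,7,8,9}:15  {4,5,6,7,8,9}:60
  |U|=7: {0,1,2,5,6,8,9}:105  {0,2,4,6,7,8,9}:35  {0,2,5,6,7,8,9}:105  {1,2,5,6,7,8,9}:210  {1,3,4,5,7,8,9}:105  {1,4,5,6,7,8,9}:210  {2,3,4,6,7,8,9}:35  {2,4,5,6,7,8,9}:140  {3,4,5,6,7,8,9}:105
  |U|=8: {0,1,2,5,6,7,8,9}:420  {0,2,3,4,6,7,8,9}:70  {0,2,4,5,6,7,8,9}:280  {1,2,4,5,6,7,8,9}:560  {1,3,4,5,6,7,8,9}:420  {2,3,4,5,6,7,8,9}:280
  start at 0(y): 1260
  start at 1(x): 630
  start at 3(c): 1260
sum over floor = 3150

3150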